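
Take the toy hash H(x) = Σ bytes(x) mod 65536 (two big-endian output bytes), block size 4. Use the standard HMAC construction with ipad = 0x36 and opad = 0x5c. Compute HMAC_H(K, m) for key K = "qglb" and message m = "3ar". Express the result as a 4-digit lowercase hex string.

0124

Key "qglb" = 71 67 6c 62 is exactly B = 4 bytes: K' = 71 67 6c 62.
K' ⊕ ipad = 47 51 5a 54.  K' ⊕ opad = 2d 3b 30 3e.
Inner input = (K'⊕ipad) ∥ m = 47 51 5a 54 ∥ 33 61 72.
Inner hash: sum = 71+81+90+84+51+97+114 = 588 → 02 4c.
Outer input = (K'⊕opad) ∥ inner = 2d 3b 30 3e ∥ 02 4c.
Outer hash (tag): sum = 45+59+48+62+2+76 = 292 → 01 24.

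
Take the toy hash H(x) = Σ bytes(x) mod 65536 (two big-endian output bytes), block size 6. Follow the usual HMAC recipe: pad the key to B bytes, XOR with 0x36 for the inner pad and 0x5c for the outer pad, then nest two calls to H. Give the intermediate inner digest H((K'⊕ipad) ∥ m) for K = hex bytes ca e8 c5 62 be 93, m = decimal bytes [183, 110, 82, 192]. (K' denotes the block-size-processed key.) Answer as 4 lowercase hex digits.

Key hex bytes ca e8 c5 62 be 93 is exactly B = 6 bytes: K' = ca e8 c5 62 be 93.
K' ⊕ ipad = fc de f3 54 88 a5.
Inner input = fc de f3 54 88 a5 ∥ b7 6e 52 c0.
Inner hash: sum = 252+222+243+84+136+165+183+110+82+192 = 1669 → 06 85.

0685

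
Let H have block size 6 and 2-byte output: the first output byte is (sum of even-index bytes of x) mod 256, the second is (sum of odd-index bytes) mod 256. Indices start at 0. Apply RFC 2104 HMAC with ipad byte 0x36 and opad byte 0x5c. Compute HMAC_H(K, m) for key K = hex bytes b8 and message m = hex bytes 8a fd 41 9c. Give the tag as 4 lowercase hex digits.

614f

Key hex bytes b8 is 1 byte ≤ B = 6; zero-pad to 6 bytes: K' = b8 00 00 00 00 00.
K' ⊕ ipad = 8e 36 36 36 36 36.  K' ⊕ opad = e4 5c 5c 5c 5c 5c.
Inner input = (K'⊕ipad) ∥ m = 8e 36 36 36 36 36 ∥ 8a fd 41 9c.
Inner hash: even-index sum = 453 mod 256 = 197; odd-index sum = 571 mod 256 = 59 → c5 3b.
Outer input = (K'⊕opad) ∥ inner = e4 5c 5c 5c 5c 5c ∥ c5 3b.
Outer hash (tag): even-index sum = 609 mod 256 = 97; odd-index sum = 335 mod 256 = 79 → 61 4f.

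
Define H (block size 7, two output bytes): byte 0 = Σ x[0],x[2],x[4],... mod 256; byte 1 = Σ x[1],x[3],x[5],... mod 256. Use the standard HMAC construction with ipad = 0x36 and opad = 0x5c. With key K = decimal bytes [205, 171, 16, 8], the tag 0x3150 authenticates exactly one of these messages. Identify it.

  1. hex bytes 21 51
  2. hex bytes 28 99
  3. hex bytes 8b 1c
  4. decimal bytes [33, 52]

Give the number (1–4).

3

Key decimal bytes [205, 171, 16, 8] = cd ab 10 08 is 4 bytes ≤ B = 7; zero-pad to 7 bytes: K' = cd ab 10 08 00 00 00.
K' ⊕ ipad = fb 9d 26 3e 36 36 36; K' ⊕ opad = 91 f7 4c 54 5c 5c 5c.
m1: inner = H(fb 9d 26 3e 36 36 36 21 51) = de 32; tag = H(91 f7 4c 54 5c 5c 5c de 32) = c785
m2: inner = H(fb 9d 26 3e 36 36 36 28 99) = 26 39; tag = H(91 f7 4c 54 5c 5c 5c 26 39) = cecd
m3: inner = H(fb 9d 26 3e 36 36 36 8b 1c) = a9 9c; tag = H(91 f7 4c 54 5c 5c 5c a9 9c) = 3150 ← matches
m4: inner = H(fb 9d 26 3e 36 36 36 21 34) = c1 32; tag = H(91 f7 4c 54 5c 5c 5c c1 32) = c768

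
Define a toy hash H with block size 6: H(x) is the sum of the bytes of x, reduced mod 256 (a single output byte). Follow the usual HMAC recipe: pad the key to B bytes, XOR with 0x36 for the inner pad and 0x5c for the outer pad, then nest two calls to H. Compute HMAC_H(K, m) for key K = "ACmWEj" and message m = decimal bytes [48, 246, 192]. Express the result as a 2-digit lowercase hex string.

Key "ACmWEj" = 41 43 6d 57 45 6a is exactly B = 6 bytes: K' = 41 43 6d 57 45 6a.
K' ⊕ ipad = 77 75 5b 61 73 5c.  K' ⊕ opad = 1d 1f 31 0b 19 36.
Inner input = (K'⊕ipad) ∥ m = 77 75 5b 61 73 5c ∥ 30 f6 c0.
Inner hash: sum = 119+117+91+97+115+92+48+246+192 = 1117; mod 256 = 93 → 5d.
Outer input = (K'⊕opad) ∥ inner = 1d 1f 31 0b 19 36 ∥ 5d.
Outer hash (tag): sum = 29+31+49+11+25+54+93 = 292; mod 256 = 36 → 24.

24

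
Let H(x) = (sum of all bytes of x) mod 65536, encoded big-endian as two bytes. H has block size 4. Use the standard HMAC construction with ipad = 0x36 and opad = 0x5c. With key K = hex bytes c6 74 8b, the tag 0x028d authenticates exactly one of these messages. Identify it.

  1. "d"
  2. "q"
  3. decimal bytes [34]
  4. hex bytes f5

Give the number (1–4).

Key hex bytes c6 74 8b is 3 bytes ≤ B = 4; zero-pad to 4 bytes: K' = c6 74 8b 00.
K' ⊕ ipad = f0 42 bd 36; K' ⊕ opad = 9a 28 d7 5c.
m1: inner = H(f0 42 bd 36 64) = 02 89; tag = H(9a 28 d7 5c 02 89) = 0280
m2: inner = H(f0 42 bd 36 71) = 02 96; tag = H(9a 28 d7 5c 02 96) = 028d ← matches
m3: inner = H(f0 42 bd 36 22) = 02 47; tag = H(9a 28 d7 5c 02 47) = 023e
m4: inner = H(f0 42 bd 36 f5) = 03 1a; tag = H(9a 28 d7 5c 03 1a) = 0212

2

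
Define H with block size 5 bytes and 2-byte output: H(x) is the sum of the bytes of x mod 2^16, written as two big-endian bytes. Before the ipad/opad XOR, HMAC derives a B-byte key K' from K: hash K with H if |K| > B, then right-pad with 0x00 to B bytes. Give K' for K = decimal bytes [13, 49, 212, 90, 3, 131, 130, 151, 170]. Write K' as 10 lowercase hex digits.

03b5000000

|K| = 9 > B = 5, so first hash the key.
H(K): sum = 13+49+212+90+3+131+130+151+170 = 949 → 03 b5.
Zero-pad H(K) = 03 b5 to 5 bytes: K' = 03 b5 00 00 00.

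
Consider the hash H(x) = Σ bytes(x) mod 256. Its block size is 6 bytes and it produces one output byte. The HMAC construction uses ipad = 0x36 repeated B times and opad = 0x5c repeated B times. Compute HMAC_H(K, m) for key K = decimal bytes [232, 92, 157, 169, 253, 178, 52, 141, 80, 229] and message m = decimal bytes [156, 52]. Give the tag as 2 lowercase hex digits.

36

Key decimal bytes [232, 92, 157, 169, 253, 178, 52, 141, 80, 229] = e8 5c 9d a9 fd b2 34 8d 50 e5 is 10 bytes > B = 6, so hash it first: H(key) = 2f, then zero-pad to 6 bytes: K' = 2f 00 00 00 00 00.
K' ⊕ ipad = 19 36 36 36 36 36.  K' ⊕ opad = 73 5c 5c 5c 5c 5c.
Inner input = (K'⊕ipad) ∥ m = 19 36 36 36 36 36 ∥ 9c 34.
Inner hash: sum = 25+54+54+54+54+54+156+52 = 503; mod 256 = 247 → f7.
Outer input = (K'⊕opad) ∥ inner = 73 5c 5c 5c 5c 5c ∥ f7.
Outer hash (tag): sum = 115+92+92+92+92+92+247 = 822; mod 256 = 54 → 36.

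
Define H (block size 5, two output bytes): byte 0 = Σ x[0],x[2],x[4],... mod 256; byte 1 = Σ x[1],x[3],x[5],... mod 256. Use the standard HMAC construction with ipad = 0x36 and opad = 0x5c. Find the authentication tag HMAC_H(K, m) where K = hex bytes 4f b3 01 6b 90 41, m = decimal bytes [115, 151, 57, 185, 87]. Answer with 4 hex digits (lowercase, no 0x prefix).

Key hex bytes 4f b3 01 6b 90 41 is 6 bytes > B = 5, so hash it first: H(key) = e0 5f, then zero-pad to 5 bytes: K' = e0 5f 00 00 00.
K' ⊕ ipad = d6 69 36 36 36.  K' ⊕ opad = bc 03 5c 5c 5c.
Inner input = (K'⊕ipad) ∥ m = d6 69 36 36 36 ∥ 73 97 39 b9 57.
Inner hash: even-index sum = 658 mod 256 = 146; odd-index sum = 418 mod 256 = 162 → 92 a2.
Outer input = (K'⊕opad) ∥ inner = bc 03 5c 5c 5c ∥ 92 a2.
Outer hash (tag): even-index sum = 534 mod 256 = 22; odd-index sum = 241 mod 256 = 241 → 16 f1.

16f1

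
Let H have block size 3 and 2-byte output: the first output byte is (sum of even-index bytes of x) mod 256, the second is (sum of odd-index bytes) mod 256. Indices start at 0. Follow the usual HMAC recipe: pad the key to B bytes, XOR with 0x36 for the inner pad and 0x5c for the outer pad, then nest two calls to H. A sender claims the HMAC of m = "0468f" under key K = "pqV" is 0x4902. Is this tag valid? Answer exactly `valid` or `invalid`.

invalid

Key "pqV" = 70 71 56 is exactly B = 3 bytes: K' = 70 71 56.
K' ⊕ ipad = 46 47 60; K' ⊕ opad = 2c 2d 0a.
Inner hash: even-index sum = 274 mod 256 = 18; odd-index sum = 275 mod 256 = 19 → 12 13.
Outer hash (recomputed tag): even-index sum = 73 mod 256 = 73; odd-index sum = 63 mod 256 = 63 → 49 3f.
Recomputed tag = 493f; claimed = 4902 → mismatch.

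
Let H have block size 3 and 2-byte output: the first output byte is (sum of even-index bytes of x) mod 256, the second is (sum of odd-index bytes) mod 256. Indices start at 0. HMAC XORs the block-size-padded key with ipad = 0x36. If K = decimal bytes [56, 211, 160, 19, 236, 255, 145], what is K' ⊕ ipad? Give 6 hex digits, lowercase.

Key decimal bytes [56, 211, 160, 19, 236, 255, 145] = 38 d3 a0 13 ec ff 91 is 7 bytes > B = 3, so hash it first: H(key) = 55 e5, then zero-pad to 3 bytes: K' = 55 e5 00.
XOR each byte with 0x36: 55⊕36=63, e5⊕36=d3, 00⊕36=36.

63d336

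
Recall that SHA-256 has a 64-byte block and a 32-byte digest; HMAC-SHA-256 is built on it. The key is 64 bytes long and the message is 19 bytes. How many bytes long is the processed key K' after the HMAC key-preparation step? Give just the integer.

Key is 64 ≤ 64 bytes, zero-padded: |K'| = 64.

64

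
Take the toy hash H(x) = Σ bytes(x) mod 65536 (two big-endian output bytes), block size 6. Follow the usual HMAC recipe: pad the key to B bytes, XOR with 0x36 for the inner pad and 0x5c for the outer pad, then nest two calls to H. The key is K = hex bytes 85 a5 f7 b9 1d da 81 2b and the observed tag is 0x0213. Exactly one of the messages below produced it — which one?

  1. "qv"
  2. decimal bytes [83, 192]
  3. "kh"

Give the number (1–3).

3

Key hex bytes 85 a5 f7 b9 1d da 81 2b is 8 bytes > B = 6, so hash it first: H(key) = 04 7d, then zero-pad to 6 bytes: K' = 04 7d 00 00 00 00.
K' ⊕ ipad = 32 4b 36 36 36 36; K' ⊕ opad = 58 21 5c 5c 5c 5c.
m1: inner = H(32 4b 36 36 36 36 71 76) = 02 3c; tag = H(58 21 5c 5c 5c 5c 02 3c) = 0227
m2: inner = H(32 4b 36 36 36 36 53 c0) = 02 68; tag = H(58 21 5c 5c 5c 5c 02 68) = 0253
m3: inner = H(32 4b 36 36 36 36 6b 68) = 02 28; tag = H(58 21 5c 5c 5c 5c 02 28) = 0213 ← matches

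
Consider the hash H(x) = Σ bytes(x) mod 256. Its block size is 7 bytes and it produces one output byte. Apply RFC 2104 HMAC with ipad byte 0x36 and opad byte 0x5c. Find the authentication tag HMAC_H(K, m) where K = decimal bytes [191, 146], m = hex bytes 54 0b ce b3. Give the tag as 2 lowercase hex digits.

98

Key decimal bytes [191, 146] = bf 92 is 2 bytes ≤ B = 7; zero-pad to 7 bytes: K' = bf 92 00 00 00 00 00.
K' ⊕ ipad = 89 a4 36 36 36 36 36.  K' ⊕ opad = e3 ce 5c 5c 5c 5c 5c.
Inner input = (K'⊕ipad) ∥ m = 89 a4 36 36 36 36 36 ∥ 54 0b ce b3.
Inner hash: sum = 137+164+54+54+54+54+54+84+11+206+179 = 1051; mod 256 = 27 → 1b.
Outer input = (K'⊕opad) ∥ inner = e3 ce 5c 5c 5c 5c 5c ∥ 1b.
Outer hash (tag): sum = 227+206+92+92+92+92+92+27 = 920; mod 256 = 152 → 98.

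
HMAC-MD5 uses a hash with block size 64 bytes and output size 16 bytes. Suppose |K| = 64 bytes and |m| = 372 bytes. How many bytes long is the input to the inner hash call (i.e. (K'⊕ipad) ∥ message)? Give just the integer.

Key is 64 ≤ 64 bytes, zero-padded: |K'| = 64.
Inner input = (K'⊕ipad) ∥ m → 64 + 372 = 436 bytes.

436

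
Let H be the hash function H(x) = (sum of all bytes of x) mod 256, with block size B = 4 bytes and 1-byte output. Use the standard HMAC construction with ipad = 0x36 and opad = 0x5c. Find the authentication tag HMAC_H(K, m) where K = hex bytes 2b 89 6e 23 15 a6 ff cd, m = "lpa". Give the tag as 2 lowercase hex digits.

7d

Key hex bytes 2b 89 6e 23 15 a6 ff cd is 8 bytes > B = 4, so hash it first: H(key) = cc, then zero-pad to 4 bytes: K' = cc 00 00 00.
K' ⊕ ipad = fa 36 36 36.  K' ⊕ opad = 90 5c 5c 5c.
Inner input = (K'⊕ipad) ∥ m = fa 36 36 36 ∥ 6c 70 61.
Inner hash: sum = 250+54+54+54+108+112+97 = 729; mod 256 = 217 → d9.
Outer input = (K'⊕opad) ∥ inner = 90 5c 5c 5c ∥ d9.
Outer hash (tag): sum = 144+92+92+92+217 = 637; mod 256 = 125 → 7d.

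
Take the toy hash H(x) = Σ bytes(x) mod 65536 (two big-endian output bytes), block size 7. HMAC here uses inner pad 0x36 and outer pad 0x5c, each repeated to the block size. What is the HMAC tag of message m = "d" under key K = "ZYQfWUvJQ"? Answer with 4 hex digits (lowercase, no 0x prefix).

Key "ZYQfWUvJQ" = 5a 59 51 66 57 55 76 4a 51 is 9 bytes > B = 7, so hash it first: H(key) = 03 27, then zero-pad to 7 bytes: K' = 03 27 00 00 00 00 00.
K' ⊕ ipad = 35 11 36 36 36 36 36.  K' ⊕ opad = 5f 7b 5c 5c 5c 5c 5c.
Inner input = (K'⊕ipad) ∥ m = 35 11 36 36 36 36 36 ∥ 64.
Inner hash: sum = 53+17+54+54+54+54+54+100 = 440 → 01 b8.
Outer input = (K'⊕opad) ∥ inner = 5f 7b 5c 5c 5c 5c 5c ∥ 01 b8.
Outer hash (tag): sum = 95+123+92+92+92+92+92+1+184 = 863 → 03 5f.

035f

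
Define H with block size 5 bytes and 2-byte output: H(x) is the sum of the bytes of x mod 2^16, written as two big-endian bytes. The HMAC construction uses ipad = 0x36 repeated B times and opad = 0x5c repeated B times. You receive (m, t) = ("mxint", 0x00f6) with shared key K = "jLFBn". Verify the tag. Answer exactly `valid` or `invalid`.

valid

Key "jLFBn" = 6a 4c 46 42 6e is exactly B = 5 bytes: K' = 6a 4c 46 42 6e.
K' ⊕ ipad = 5c 7a 70 74 58; K' ⊕ opad = 36 10 1a 1e 32.
Inner hash: sum = 92+122+112+116+88+109+120+105+110+116 = 1090 → 04 42.
Outer hash (recomputed tag): sum = 54+16+26+30+50+4+66 = 246 → 00 f6.
Recomputed tag = 00f6; claimed = 00f6 → match.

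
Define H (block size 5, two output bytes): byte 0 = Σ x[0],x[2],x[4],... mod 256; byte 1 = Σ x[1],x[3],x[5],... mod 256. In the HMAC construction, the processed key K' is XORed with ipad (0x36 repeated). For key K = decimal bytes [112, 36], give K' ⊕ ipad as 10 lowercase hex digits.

4612363636

Key decimal bytes [112, 36] = 70 24 is 2 bytes ≤ B = 5; zero-pad to 5 bytes: K' = 70 24 00 00 00.
XOR each byte with 0x36: 70⊕36=46, 24⊕36=12, 00⊕36=36, 00⊕36=36, 00⊕36=36.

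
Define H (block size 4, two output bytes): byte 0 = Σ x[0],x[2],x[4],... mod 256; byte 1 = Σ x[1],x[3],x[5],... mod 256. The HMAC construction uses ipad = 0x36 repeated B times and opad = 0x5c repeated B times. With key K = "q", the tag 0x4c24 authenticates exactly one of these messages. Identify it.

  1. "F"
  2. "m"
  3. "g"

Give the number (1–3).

Key "q" = 71 is 1 byte ≤ B = 4; zero-pad to 4 bytes: K' = 71 00 00 00.
K' ⊕ ipad = 47 36 36 36; K' ⊕ opad = 2d 5c 5c 5c.
m1: inner = H(47 36 36 36 46) = c3 6c; tag = H(2d 5c 5c 5c c3 6c) = 4c24 ← matches
m2: inner = H(47 36 36 36 6d) = ea 6c; tag = H(2d 5c 5c 5c ea 6c) = 7324
m3: inner = H(47 36 36 36 67) = e4 6c; tag = H(2d 5c 5c 5c e4 6c) = 6d24

1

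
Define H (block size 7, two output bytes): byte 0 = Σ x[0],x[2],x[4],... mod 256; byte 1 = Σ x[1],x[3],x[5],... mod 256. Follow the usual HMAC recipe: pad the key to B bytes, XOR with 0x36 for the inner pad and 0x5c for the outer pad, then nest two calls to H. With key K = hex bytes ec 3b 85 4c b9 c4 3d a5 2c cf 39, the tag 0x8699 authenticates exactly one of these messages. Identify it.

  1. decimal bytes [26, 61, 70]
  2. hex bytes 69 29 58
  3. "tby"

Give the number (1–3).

Key hex bytes ec 3b 85 4c b9 c4 3d a5 2c cf 39 is 11 bytes > B = 7, so hash it first: H(key) = cc bf, then zero-pad to 7 bytes: K' = cc bf 00 00 00 00 00.
K' ⊕ ipad = fa 89 36 36 36 36 36; K' ⊕ opad = 90 e3 5c 5c 5c 5c 5c.
m1: inner = H(fa 89 36 36 36 36 36 1a 3d 46) = d9 55; tag = H(90 e3 5c 5c 5c 5c 5c d9 55) = f974
m2: inner = H(fa 89 36 36 36 36 36 69 29 58) = c5 b6; tag = H(90 e3 5c 5c 5c 5c 5c c5 b6) = 5a60
m3: inner = H(fa 89 36 36 36 36 36 74 62 79) = fe e2; tag = H(90 e3 5c 5c 5c 5c 5c fe e2) = 8699 ← matches

3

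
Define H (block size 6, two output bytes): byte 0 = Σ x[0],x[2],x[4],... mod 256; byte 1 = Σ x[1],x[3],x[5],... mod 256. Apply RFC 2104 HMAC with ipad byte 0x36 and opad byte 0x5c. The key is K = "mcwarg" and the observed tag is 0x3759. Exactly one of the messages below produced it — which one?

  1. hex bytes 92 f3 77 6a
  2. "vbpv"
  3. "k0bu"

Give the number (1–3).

Key "mcwarg" = 6d 63 77 61 72 67 is exactly B = 6 bytes: K' = 6d 63 77 61 72 67.
K' ⊕ ipad = 5b 55 41 57 44 51; K' ⊕ opad = 31 3f 2b 3d 2e 3b.
m1: inner = H(5b 55 41 57 44 51 92 f3 77 6a) = e9 5a; tag = H(31 3f 2b 3d 2e 3b e9 5a) = 7311
m2: inner = H(5b 55 41 57 44 51 76 62 70 76) = c6 d5; tag = H(31 3f 2b 3d 2e 3b c6 d5) = 508c
m3: inner = H(5b 55 41 57 44 51 6b 30 62 75) = ad a2; tag = H(31 3f 2b 3d 2e 3b ad a2) = 3759 ← matches

3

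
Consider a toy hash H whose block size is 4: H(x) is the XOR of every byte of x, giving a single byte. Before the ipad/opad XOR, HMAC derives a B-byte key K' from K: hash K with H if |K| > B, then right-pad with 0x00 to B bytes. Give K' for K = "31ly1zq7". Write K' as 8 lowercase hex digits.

1a000000

|K| = 8 > B = 4, so first hash the key.
H(K): XOR 33⊕31⊕6c⊕79⊕31⊕7a⊕71⊕37 = 1a.
Zero-pad H(K) = 1a to 4 bytes: K' = 1a 00 00 00.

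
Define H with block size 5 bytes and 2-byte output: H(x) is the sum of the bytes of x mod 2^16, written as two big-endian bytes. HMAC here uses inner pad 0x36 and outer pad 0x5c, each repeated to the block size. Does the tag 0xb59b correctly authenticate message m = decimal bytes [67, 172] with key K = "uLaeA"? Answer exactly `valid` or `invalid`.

invalid

Key "uLaeA" = 75 4c 61 65 41 is exactly B = 5 bytes: K' = 75 4c 61 65 41.
K' ⊕ ipad = 43 7a 57 53 77; K' ⊕ opad = 29 10 3d 39 1d.
Inner hash: sum = 67+122+87+83+119+67+172 = 717 → 02 cd.
Outer hash (recomputed tag): sum = 41+16+61+57+29+2+205 = 411 → 01 9b.
Recomputed tag = 019b; claimed = b59b → mismatch.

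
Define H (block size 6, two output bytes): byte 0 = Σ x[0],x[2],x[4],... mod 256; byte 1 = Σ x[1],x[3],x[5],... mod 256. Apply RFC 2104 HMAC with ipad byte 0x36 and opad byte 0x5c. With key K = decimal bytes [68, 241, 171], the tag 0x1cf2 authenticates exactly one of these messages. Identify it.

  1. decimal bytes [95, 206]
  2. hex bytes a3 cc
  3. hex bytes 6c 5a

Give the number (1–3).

Key decimal bytes [68, 241, 171] = 44 f1 ab is 3 bytes ≤ B = 6; zero-pad to 6 bytes: K' = 44 f1 ab 00 00 00.
K' ⊕ ipad = 72 c7 9d 36 36 36; K' ⊕ opad = 18 ad f7 5c 5c 5c.
m1: inner = H(72 c7 9d 36 36 36 5f ce) = a4 01; tag = H(18 ad f7 5c 5c 5c a4 01) = 0f66
m2: inner = H(72 c7 9d 36 36 36 a3 cc) = e8 ff; tag = H(18 ad f7 5c 5c 5c e8 ff) = 5364
m3: inner = H(72 c7 9d 36 36 36 6c 5a) = b1 8d; tag = H(18 ad f7 5c 5c 5c b1 8d) = 1cf2 ← matches

3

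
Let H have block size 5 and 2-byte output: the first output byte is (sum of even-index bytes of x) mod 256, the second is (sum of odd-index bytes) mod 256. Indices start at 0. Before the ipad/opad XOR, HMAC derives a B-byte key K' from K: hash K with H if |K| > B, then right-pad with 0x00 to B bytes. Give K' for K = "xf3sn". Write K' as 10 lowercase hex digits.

Key "xf3sn" = 78 66 33 73 6e is exactly B = 5 bytes: K' = 78 66 33 73 6e.

786633736e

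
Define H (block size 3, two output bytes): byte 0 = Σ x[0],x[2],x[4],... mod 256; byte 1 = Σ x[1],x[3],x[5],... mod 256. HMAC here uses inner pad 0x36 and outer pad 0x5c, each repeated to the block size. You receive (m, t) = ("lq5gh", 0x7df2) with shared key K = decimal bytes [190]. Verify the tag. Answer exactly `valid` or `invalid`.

valid

Key decimal bytes [190] = be is 1 byte ≤ B = 3; zero-pad to 3 bytes: K' = be 00 00.
K' ⊕ ipad = 88 36 36; K' ⊕ opad = e2 5c 5c.
Inner hash: even-index sum = 406 mod 256 = 150; odd-index sum = 319 mod 256 = 63 → 96 3f.
Outer hash (recomputed tag): even-index sum = 381 mod 256 = 125; odd-index sum = 242 mod 256 = 242 → 7d f2.
Recomputed tag = 7df2; claimed = 7df2 → match.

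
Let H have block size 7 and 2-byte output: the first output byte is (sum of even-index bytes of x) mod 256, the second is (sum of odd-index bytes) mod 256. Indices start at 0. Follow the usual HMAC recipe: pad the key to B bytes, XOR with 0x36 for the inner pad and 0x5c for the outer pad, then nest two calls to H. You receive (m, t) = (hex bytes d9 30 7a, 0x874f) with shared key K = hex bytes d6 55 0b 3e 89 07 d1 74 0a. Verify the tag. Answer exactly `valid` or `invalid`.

invalid

Key hex bytes d6 55 0b 3e 89 07 d1 74 0a is 9 bytes > B = 7, so hash it first: H(key) = 45 0e, then zero-pad to 7 bytes: K' = 45 0e 00 00 00 00 00.
K' ⊕ ipad = 73 38 36 36 36 36 36; K' ⊕ opad = 19 52 5c 5c 5c 5c 5c.
Inner hash: even-index sum = 325 mod 256 = 69; odd-index sum = 503 mod 256 = 247 → 45 f7.
Outer hash (recomputed tag): even-index sum = 548 mod 256 = 36; odd-index sum = 335 mod 256 = 79 → 24 4f.
Recomputed tag = 244f; claimed = 874f → mismatch.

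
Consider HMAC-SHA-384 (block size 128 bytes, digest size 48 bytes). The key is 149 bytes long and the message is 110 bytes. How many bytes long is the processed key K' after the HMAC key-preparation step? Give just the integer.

128

Key is 149 > 128 bytes, so it is hashed to 48 bytes then zero-padded to 128: |K'| = 128.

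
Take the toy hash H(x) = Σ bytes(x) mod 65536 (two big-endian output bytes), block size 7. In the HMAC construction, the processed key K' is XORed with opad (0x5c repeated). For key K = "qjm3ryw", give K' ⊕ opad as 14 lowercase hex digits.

Key "qjm3ryw" = 71 6a 6d 33 72 79 77 is exactly B = 7 bytes: K' = 71 6a 6d 33 72 79 77.
XOR each byte with 0x5c: 71⊕5c=2d, 6a⊕5c=36, 6d⊕5c=31, 33⊕5c=6f, 72⊕5c=2e, 79⊕5c=25, 77⊕5c=2b.

2d36316f2e252b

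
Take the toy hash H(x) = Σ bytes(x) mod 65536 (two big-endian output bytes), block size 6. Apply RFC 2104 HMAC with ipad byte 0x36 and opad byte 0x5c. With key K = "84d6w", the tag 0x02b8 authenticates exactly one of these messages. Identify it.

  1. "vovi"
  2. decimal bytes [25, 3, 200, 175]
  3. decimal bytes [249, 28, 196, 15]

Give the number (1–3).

3

Key "84d6w" = 38 34 64 36 77 is 5 bytes ≤ B = 6; zero-pad to 6 bytes: K' = 38 34 64 36 77 00.
K' ⊕ ipad = 0e 02 52 00 41 36; K' ⊕ opad = 64 68 38 6a 2b 5c.
m1: inner = H(0e 02 52 00 41 36 76 6f 76 69) = 02 9d; tag = H(64 68 38 6a 2b 5c 02 9d) = 0294
m2: inner = H(0e 02 52 00 41 36 19 03 c8 af) = 02 6c; tag = H(64 68 38 6a 2b 5c 02 6c) = 0263
m3: inner = H(0e 02 52 00 41 36 f9 1c c4 0f) = 02 c1; tag = H(64 68 38 6a 2b 5c 02 c1) = 02b8 ← matches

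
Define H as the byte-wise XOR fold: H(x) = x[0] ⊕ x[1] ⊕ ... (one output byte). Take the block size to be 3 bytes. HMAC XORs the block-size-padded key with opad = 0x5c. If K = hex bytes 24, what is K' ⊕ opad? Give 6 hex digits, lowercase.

Key hex bytes 24 is 1 byte ≤ B = 3; zero-pad to 3 bytes: K' = 24 00 00.
XOR each byte with 0x5c: 24⊕5c=78, 00⊕5c=5c, 00⊕5c=5c.

785c5c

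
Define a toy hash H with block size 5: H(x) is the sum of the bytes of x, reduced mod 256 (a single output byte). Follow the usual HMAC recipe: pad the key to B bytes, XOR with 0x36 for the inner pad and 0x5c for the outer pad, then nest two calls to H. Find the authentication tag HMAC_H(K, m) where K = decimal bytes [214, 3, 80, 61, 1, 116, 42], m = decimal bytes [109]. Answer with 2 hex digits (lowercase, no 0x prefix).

Key decimal bytes [214, 3, 80, 61, 1, 116, 42] = d6 03 50 3d 01 74 2a is 7 bytes > B = 5, so hash it first: H(key) = 05, then zero-pad to 5 bytes: K' = 05 00 00 00 00.
K' ⊕ ipad = 33 36 36 36 36.  K' ⊕ opad = 59 5c 5c 5c 5c.
Inner input = (K'⊕ipad) ∥ m = 33 36 36 36 36 ∥ 6d.
Inner hash: sum = 51+54+54+54+54+109 = 376; mod 256 = 120 → 78.
Outer input = (K'⊕opad) ∥ inner = 59 5c 5c 5c 5c ∥ 78.
Outer hash (tag): sum = 89+92+92+92+92+120 = 577; mod 256 = 65 → 41.

41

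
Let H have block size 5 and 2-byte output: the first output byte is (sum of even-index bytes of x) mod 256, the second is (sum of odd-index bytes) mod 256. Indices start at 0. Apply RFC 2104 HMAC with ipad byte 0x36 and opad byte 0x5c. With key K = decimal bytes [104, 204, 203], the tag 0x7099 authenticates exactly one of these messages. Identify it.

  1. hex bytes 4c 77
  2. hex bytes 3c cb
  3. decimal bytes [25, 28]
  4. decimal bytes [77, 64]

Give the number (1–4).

Key decimal bytes [104, 204, 203] = 68 cc cb is 3 bytes ≤ B = 5; zero-pad to 5 bytes: K' = 68 cc cb 00 00.
K' ⊕ ipad = 5e fa fd 36 36; K' ⊕ opad = 34 90 97 5c 5c.
m1: inner = H(5e fa fd 36 36 4c 77) = 08 7c; tag = H(34 90 97 5c 5c 08 7c) = a3f4
m2: inner = H(5e fa fd 36 36 3c cb) = 5c 6c; tag = H(34 90 97 5c 5c 5c 6c) = 9348
m3: inner = H(5e fa fd 36 36 19 1c) = ad 49; tag = H(34 90 97 5c 5c ad 49) = 7099 ← matches
m4: inner = H(5e fa fd 36 36 4d 40) = d1 7d; tag = H(34 90 97 5c 5c d1 7d) = a4bd

3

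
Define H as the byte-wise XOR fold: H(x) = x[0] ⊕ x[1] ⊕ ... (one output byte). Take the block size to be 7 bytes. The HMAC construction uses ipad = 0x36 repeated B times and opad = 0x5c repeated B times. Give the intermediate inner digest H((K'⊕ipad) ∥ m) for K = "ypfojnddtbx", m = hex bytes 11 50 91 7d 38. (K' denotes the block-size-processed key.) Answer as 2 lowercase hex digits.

Key "ypfojnddtbx" = 79 70 66 6f 6a 6e 64 64 74 62 78 is 11 bytes > B = 7, so hash it first: H(key) = 6a, then zero-pad to 7 bytes: K' = 6a 00 00 00 00 00 00.
K' ⊕ ipad = 5c 36 36 36 36 36 36.
Inner input = 5c 36 36 36 36 36 36 ∥ 11 50 91 7d 38.
Inner hash: XOR 5c⊕36⊕36⊕36⊕36⊕36⊕36⊕11⊕50⊕91⊕7d⊕38 = c9.

c9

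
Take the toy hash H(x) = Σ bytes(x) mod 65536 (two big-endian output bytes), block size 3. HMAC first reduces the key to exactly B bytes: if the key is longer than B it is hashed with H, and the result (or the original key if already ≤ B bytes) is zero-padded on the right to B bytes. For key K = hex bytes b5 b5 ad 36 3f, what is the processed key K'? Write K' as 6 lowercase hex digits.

028c00

|K| = 5 > B = 3, so first hash the key.
H(K): sum = 181+181+173+54+63 = 652 → 02 8c.
Zero-pad H(K) = 02 8c to 3 bytes: K' = 02 8c 00.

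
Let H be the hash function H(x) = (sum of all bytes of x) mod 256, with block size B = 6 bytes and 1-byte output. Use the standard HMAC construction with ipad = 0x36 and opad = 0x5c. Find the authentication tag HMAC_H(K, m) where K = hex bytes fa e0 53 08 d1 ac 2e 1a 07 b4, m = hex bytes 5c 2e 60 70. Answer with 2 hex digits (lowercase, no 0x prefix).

Key hex bytes fa e0 53 08 d1 ac 2e 1a 07 b4 is 10 bytes > B = 6, so hash it first: H(key) = b5, then zero-pad to 6 bytes: K' = b5 00 00 00 00 00.
K' ⊕ ipad = 83 36 36 36 36 36.  K' ⊕ opad = e9 5c 5c 5c 5c 5c.
Inner input = (K'⊕ipad) ∥ m = 83 36 36 36 36 36 ∥ 5c 2e 60 70.
Inner hash: sum = 131+54+54+54+54+54+92+46+96+112 = 747; mod 256 = 235 → eb.
Outer input = (K'⊕opad) ∥ inner = e9 5c 5c 5c 5c 5c ∥ eb.
Outer hash (tag): sum = 233+92+92+92+92+92+235 = 928; mod 256 = 160 → a0.

a0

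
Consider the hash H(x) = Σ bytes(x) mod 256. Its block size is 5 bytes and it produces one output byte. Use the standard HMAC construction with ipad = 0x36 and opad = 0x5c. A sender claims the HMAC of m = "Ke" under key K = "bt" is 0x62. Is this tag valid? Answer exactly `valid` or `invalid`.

valid

Key "bt" = 62 74 is 2 bytes ≤ B = 5; zero-pad to 5 bytes: K' = 62 74 00 00 00.
K' ⊕ ipad = 54 42 36 36 36; K' ⊕ opad = 3e 28 5c 5c 5c.
Inner hash: sum = 84+66+54+54+54+75+101 = 488; mod 256 = 232 → e8.
Outer hash (recomputed tag): sum = 62+40+92+92+92+232 = 610; mod 256 = 98 → 62.
Recomputed tag = 62; claimed = 62 → match.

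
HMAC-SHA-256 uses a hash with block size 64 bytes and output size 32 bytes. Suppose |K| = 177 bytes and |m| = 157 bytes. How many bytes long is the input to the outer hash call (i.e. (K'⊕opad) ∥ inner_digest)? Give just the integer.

Key is 177 > 64 bytes, so it is hashed to 32 bytes then zero-padded to 64: |K'| = 64.
Outer input = (K'⊕opad) ∥ H(inner) → 64 + 32 = 96 bytes.

96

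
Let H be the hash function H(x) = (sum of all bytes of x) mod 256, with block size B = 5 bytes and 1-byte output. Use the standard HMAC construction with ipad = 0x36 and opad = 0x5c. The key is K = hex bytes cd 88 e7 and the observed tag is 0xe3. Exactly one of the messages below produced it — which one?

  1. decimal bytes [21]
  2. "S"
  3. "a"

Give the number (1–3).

Key hex bytes cd 88 e7 is 3 bytes ≤ B = 5; zero-pad to 5 bytes: K' = cd 88 e7 00 00.
K' ⊕ ipad = fb be d1 36 36; K' ⊕ opad = 91 d4 bb 5c 5c.
m1: inner = H(fb be d1 36 36 15) = 0b; tag = H(91 d4 bb 5c 5c 0b) = e3 ← matches
m2: inner = H(fb be d1 36 36 53) = 49; tag = H(91 d4 bb 5c 5c 49) = 21
m3: inner = H(fb be d1 36 36 61) = 57; tag = H(91 d4 bb 5c 5c 57) = 2f

1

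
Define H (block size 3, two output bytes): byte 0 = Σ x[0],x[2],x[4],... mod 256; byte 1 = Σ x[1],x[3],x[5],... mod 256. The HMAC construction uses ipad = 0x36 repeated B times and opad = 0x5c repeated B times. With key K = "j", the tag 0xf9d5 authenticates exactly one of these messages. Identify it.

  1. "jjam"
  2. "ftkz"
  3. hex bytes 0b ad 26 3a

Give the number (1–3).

3

Key "j" = 6a is 1 byte ≤ B = 3; zero-pad to 3 bytes: K' = 6a 00 00.
K' ⊕ ipad = 5c 36 36; K' ⊕ opad = 36 5c 5c.
m1: inner = H(5c 36 36 6a 6a 61 6d) = 69 01; tag = H(36 5c 5c 69 01) = 93c5
m2: inner = H(5c 36 36 66 74 6b 7a) = 80 07; tag = H(36 5c 5c 80 07) = 99dc
m3: inner = H(5c 36 36 0b ad 26 3a) = 79 67; tag = H(36 5c 5c 79 67) = f9d5 ← matches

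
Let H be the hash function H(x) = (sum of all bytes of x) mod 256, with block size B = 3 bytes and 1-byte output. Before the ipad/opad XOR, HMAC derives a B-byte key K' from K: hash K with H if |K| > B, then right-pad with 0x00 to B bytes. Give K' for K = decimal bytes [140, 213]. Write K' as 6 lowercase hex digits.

Key decimal bytes [140, 213] = 8c d5 is 2 bytes ≤ B = 3; zero-pad to 3 bytes: K' = 8c d5 00.

8cd500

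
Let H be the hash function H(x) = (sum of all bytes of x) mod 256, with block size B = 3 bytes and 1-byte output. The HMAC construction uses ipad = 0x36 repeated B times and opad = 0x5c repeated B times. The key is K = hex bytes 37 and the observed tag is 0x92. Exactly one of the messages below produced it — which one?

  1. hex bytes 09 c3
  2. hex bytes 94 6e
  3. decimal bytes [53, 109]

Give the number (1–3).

Key hex bytes 37 is 1 byte ≤ B = 3; zero-pad to 3 bytes: K' = 37 00 00.
K' ⊕ ipad = 01 36 36; K' ⊕ opad = 6b 5c 5c.
m1: inner = H(01 36 36 09 c3) = 39; tag = H(6b 5c 5c 39) = 5c
m2: inner = H(01 36 36 94 6e) = 6f; tag = H(6b 5c 5c 6f) = 92 ← matches
m3: inner = H(01 36 36 35 6d) = 0f; tag = H(6b 5c 5c 0f) = 32

2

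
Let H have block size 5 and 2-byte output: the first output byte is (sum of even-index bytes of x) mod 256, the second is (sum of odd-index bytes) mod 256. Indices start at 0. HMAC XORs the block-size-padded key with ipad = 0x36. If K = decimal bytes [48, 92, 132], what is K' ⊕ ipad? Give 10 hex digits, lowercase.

066ab23636

Key decimal bytes [48, 92, 132] = 30 5c 84 is 3 bytes ≤ B = 5; zero-pad to 5 bytes: K' = 30 5c 84 00 00.
XOR each byte with 0x36: 30⊕36=06, 5c⊕36=6a, 84⊕36=b2, 00⊕36=36, 00⊕36=36.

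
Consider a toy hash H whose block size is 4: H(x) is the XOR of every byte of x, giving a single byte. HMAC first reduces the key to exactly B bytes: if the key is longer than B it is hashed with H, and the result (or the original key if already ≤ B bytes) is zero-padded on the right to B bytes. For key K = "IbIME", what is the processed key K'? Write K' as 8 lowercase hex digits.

|K| = 5 > B = 4, so first hash the key.
H(K): XOR 49⊕62⊕49⊕4d⊕45 = 6a.
Zero-pad H(K) = 6a to 4 bytes: K' = 6a 00 00 00.

6a000000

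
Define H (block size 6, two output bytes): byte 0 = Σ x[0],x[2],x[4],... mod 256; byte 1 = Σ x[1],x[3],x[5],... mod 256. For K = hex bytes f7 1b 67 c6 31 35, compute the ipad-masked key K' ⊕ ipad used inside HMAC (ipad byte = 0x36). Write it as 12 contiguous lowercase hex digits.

Key hex bytes f7 1b 67 c6 31 35 is exactly B = 6 bytes: K' = f7 1b 67 c6 31 35.
XOR each byte with 0x36: f7⊕36=c1, 1b⊕36=2d, 67⊕36=51, c6⊕36=f0, 31⊕36=07, 35⊕36=03.

c12d51f00703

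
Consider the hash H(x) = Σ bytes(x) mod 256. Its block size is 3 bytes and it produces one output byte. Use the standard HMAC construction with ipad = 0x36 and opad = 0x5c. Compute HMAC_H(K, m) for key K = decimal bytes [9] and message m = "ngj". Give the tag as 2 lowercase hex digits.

Key decimal bytes [9] = 09 is 1 byte ≤ B = 3; zero-pad to 3 bytes: K' = 09 00 00.
K' ⊕ ipad = 3f 36 36.  K' ⊕ opad = 55 5c 5c.
Inner input = (K'⊕ipad) ∥ m = 3f 36 36 ∥ 6e 67 6a.
Inner hash: sum = 63+54+54+110+103+106 = 490; mod 256 = 234 → ea.
Outer input = (K'⊕opad) ∥ inner = 55 5c 5c ∥ ea.
Outer hash (tag): sum = 85+92+92+234 = 503; mod 256 = 247 → f7.

f7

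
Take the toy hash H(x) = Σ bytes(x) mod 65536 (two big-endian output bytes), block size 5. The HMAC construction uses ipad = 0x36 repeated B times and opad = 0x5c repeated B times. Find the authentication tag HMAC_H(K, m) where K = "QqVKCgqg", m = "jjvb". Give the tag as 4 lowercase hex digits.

0283

Key "QqVKCgqg" = 51 71 56 4b 43 67 71 67 is 8 bytes > B = 5, so hash it first: H(key) = 02 e5, then zero-pad to 5 bytes: K' = 02 e5 00 00 00.
K' ⊕ ipad = 34 d3 36 36 36.  K' ⊕ opad = 5e b9 5c 5c 5c.
Inner input = (K'⊕ipad) ∥ m = 34 d3 36 36 36 ∥ 6a 6a 76 62.
Inner hash: sum = 52+211+54+54+54+106+106+118+98 = 853 → 03 55.
Outer input = (K'⊕opad) ∥ inner = 5e b9 5c 5c 5c ∥ 03 55.
Outer hash (tag): sum = 94+185+92+92+92+3+85 = 643 → 02 83.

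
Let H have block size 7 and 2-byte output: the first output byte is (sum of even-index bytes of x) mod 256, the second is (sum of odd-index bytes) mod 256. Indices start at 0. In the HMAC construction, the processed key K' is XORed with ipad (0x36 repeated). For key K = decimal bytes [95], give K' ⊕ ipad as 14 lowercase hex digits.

69363636363636

Key decimal bytes [95] = 5f is 1 byte ≤ B = 7; zero-pad to 7 bytes: K' = 5f 00 00 00 00 00 00.
XOR each byte with 0x36: 5f⊕36=69, 00⊕36=36, 00⊕36=36, 00⊕36=36, 00⊕36=36, 00⊕36=36, 00⊕36=36.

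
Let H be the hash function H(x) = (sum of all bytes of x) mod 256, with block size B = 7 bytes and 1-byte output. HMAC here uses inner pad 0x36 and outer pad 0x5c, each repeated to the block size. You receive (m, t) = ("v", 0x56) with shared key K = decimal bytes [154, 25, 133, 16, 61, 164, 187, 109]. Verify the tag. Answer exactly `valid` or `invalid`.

valid

Key decimal bytes [154, 25, 133, 16, 61, 164, 187, 109] = 9a 19 85 10 3d a4 bb 6d is 8 bytes > B = 7, so hash it first: H(key) = 51, then zero-pad to 7 bytes: K' = 51 00 00 00 00 00 00.
K' ⊕ ipad = 67 36 36 36 36 36 36; K' ⊕ opad = 0d 5c 5c 5c 5c 5c 5c.
Inner hash: sum = 103+54+54+54+54+54+54+118 = 545; mod 256 = 33 → 21.
Outer hash (recomputed tag): sum = 13+92+92+92+92+92+92+33 = 598; mod 256 = 86 → 56.
Recomputed tag = 56; claimed = 56 → match.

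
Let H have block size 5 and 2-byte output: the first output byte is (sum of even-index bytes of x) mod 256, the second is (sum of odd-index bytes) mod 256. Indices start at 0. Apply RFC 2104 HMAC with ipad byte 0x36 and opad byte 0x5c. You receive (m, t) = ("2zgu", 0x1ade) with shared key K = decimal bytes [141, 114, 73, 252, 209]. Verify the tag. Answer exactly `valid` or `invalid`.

valid

Key decimal bytes [141, 114, 73, 252, 209] = 8d 72 49 fc d1 is exactly B = 5 bytes: K' = 8d 72 49 fc d1.
K' ⊕ ipad = bb 44 7f ca e7; K' ⊕ opad = d1 2e 15 a0 8d.
Inner hash: even-index sum = 784 mod 256 = 16; odd-index sum = 423 mod 256 = 167 → 10 a7.
Outer hash (recomputed tag): even-index sum = 538 mod 256 = 26; odd-index sum = 222 mod 256 = 222 → 1a de.
Recomputed tag = 1ade; claimed = 1ade → match.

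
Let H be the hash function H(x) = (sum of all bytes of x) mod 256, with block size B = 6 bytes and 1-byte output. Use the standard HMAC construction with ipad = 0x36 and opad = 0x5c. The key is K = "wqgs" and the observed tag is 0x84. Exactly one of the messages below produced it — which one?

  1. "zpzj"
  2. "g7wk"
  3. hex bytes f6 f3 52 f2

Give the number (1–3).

2

Key "wqgs" = 77 71 67 73 is 4 bytes ≤ B = 6; zero-pad to 6 bytes: K' = 77 71 67 73 00 00.
K' ⊕ ipad = 41 47 51 45 36 36; K' ⊕ opad = 2b 2d 3b 2f 5c 5c.
m1: inner = H(41 47 51 45 36 36 7a 70 7a 6a) = 58; tag = H(2b 2d 3b 2f 5c 5c 58) = d2
m2: inner = H(41 47 51 45 36 36 67 37 77 6b) = 0a; tag = H(2b 2d 3b 2f 5c 5c 0a) = 84 ← matches
m3: inner = H(41 47 51 45 36 36 f6 f3 52 f2) = b7; tag = H(2b 2d 3b 2f 5c 5c b7) = 31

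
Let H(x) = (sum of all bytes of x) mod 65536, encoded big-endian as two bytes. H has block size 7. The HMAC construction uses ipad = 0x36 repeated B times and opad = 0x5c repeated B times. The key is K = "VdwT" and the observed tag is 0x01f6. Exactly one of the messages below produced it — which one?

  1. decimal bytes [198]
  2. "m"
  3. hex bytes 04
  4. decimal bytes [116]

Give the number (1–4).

Key "VdwT" = 56 64 77 54 is 4 bytes ≤ B = 7; zero-pad to 7 bytes: K' = 56 64 77 54 00 00 00.
K' ⊕ ipad = 60 52 41 62 36 36 36; K' ⊕ opad = 0a 38 2b 08 5c 5c 5c.
m1: inner = H(60 52 41 62 36 36 36 c6) = 02 bd; tag = H(0a 38 2b 08 5c 5c 5c 02 bd) = 0248
m2: inner = H(60 52 41 62 36 36 36 6d) = 02 64; tag = H(0a 38 2b 08 5c 5c 5c 02 64) = 01ef
m3: inner = H(60 52 41 62 36 36 36 04) = 01 fb; tag = H(0a 38 2b 08 5c 5c 5c 01 fb) = 0285
m4: inner = H(60 52 41 62 36 36 36 74) = 02 6b; tag = H(0a 38 2b 08 5c 5c 5c 02 6b) = 01f6 ← matches

4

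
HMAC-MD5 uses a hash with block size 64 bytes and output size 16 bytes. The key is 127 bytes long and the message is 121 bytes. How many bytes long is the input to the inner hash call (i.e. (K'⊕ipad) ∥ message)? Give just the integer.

185

Key is 127 > 64 bytes, so it is hashed to 16 bytes then zero-padded to 64: |K'| = 64.
Inner input = (K'⊕ipad) ∥ m → 64 + 121 = 185 bytes.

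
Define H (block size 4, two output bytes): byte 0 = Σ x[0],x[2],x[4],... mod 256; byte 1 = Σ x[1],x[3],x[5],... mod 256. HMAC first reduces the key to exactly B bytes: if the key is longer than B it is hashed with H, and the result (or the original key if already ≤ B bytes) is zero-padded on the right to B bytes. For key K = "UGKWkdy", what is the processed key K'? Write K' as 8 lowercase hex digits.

84020000

|K| = 7 > B = 4, so first hash the key.
H(K): even-index sum = 388 mod 256 = 132; odd-index sum = 258 mod 256 = 2 → 84 02.
Zero-pad H(K) = 84 02 to 4 bytes: K' = 84 02 00 00.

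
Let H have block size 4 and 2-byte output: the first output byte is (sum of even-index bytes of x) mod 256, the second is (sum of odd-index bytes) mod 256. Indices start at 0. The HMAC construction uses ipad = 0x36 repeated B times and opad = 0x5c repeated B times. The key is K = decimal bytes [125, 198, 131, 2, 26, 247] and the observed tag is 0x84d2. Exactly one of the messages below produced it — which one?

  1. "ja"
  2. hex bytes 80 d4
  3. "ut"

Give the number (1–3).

2

Key decimal bytes [125, 198, 131, 2, 26, 247] = 7d c6 83 02 1a f7 is 6 bytes > B = 4, so hash it first: H(key) = 1a bf, then zero-pad to 4 bytes: K' = 1a bf 00 00.
K' ⊕ ipad = 2c 89 36 36; K' ⊕ opad = 46 e3 5c 5c.
m1: inner = H(2c 89 36 36 6a 61) = cc 20; tag = H(46 e3 5c 5c cc 20) = 6e5f
m2: inner = H(2c 89 36 36 80 d4) = e2 93; tag = H(46 e3 5c 5c e2 93) = 84d2 ← matches
m3: inner = H(2c 89 36 36 75 74) = d7 33; tag = H(46 e3 5c 5c d7 33) = 7972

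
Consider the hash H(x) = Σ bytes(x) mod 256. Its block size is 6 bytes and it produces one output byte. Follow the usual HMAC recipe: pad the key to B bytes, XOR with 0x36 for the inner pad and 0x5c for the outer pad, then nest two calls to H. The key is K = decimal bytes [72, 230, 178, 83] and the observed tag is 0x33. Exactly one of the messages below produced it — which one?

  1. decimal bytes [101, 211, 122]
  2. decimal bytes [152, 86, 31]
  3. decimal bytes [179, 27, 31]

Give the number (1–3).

2

Key decimal bytes [72, 230, 178, 83] = 48 e6 b2 53 is 4 bytes ≤ B = 6; zero-pad to 6 bytes: K' = 48 e6 b2 53 00 00.
K' ⊕ ipad = 7e d0 84 65 36 36; K' ⊕ opad = 14 ba ee 0f 5c 5c.
m1: inner = H(7e d0 84 65 36 36 65 d3 7a) = 55; tag = H(14 ba ee 0f 5c 5c 55) = d8
m2: inner = H(7e d0 84 65 36 36 98 56 1f) = b0; tag = H(14 ba ee 0f 5c 5c b0) = 33 ← matches
m3: inner = H(7e d0 84 65 36 36 b3 1b 1f) = 90; tag = H(14 ba ee 0f 5c 5c 90) = 13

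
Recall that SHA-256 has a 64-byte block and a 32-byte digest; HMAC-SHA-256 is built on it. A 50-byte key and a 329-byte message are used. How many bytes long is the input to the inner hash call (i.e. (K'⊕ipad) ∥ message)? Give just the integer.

Key is 50 ≤ 64 bytes, zero-padded: |K'| = 64.
Inner input = (K'⊕ipad) ∥ m → 64 + 329 = 393 bytes.

393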